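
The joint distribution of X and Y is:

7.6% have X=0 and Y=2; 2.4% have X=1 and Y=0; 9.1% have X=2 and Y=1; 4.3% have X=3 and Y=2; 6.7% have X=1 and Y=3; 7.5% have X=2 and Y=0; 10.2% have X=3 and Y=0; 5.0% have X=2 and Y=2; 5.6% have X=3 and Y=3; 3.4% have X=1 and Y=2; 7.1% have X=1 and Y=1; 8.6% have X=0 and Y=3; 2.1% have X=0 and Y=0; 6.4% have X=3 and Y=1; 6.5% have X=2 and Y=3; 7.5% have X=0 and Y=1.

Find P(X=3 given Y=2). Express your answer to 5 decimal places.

0.21182

P(Y=2) = 0.076 + 0.034 + 0.050 + 0.043 = 0.203.
P(X=3 | Y=2) = 0.043/0.203 = 0.21182.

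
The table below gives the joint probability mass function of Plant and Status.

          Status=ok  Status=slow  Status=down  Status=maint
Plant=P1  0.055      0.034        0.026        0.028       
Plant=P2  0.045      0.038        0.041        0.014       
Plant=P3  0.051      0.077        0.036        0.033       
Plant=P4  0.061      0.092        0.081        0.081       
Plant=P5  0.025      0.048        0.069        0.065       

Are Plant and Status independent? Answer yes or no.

no

P(Plant=P5) = 0.207 and P(Status=ok) = 0.237, so their product is 0.04906, but P(Plant=P5, Status=ok) = 0.025. Since these differ, Plant and Status are not independent.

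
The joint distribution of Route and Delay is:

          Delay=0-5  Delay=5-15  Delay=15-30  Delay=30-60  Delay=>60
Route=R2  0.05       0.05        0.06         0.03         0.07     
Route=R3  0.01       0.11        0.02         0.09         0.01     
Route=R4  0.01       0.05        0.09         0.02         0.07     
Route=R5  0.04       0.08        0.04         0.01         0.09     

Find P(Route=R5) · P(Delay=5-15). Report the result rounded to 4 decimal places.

P(Route=R5) = 0.04 + 0.08 + 0.04 + 0.01 + 0.09 = 0.26.
P(Delay=5-15) = 0.05 + 0.11 + 0.05 + 0.08 = 0.29.
Product: 0.26 × 0.29 = 0.0754.

0.0754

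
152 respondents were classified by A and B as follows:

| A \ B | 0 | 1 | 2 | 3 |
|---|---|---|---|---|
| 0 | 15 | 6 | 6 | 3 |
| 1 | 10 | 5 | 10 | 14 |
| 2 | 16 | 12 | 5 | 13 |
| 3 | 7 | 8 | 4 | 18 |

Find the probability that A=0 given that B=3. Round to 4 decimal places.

0.0625

Total with B=3: 3 + 14 + 13 + 18 = 48.
P(A=0 | B=3) = 3/48 = 0.0625.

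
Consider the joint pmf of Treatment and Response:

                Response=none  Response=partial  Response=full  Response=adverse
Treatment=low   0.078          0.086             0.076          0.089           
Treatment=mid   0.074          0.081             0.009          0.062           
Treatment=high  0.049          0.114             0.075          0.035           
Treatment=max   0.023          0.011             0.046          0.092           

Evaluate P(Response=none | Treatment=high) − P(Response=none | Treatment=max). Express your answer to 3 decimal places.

0.046

P(Treatment=high) = 0.049 + 0.114 + 0.075 + 0.035 = 0.273; P(Response=none | Treatment=high) = 0.049/0.273 = 0.1795.
P(Treatment=max) = 0.023 + 0.011 + 0.046 + 0.092 = 0.172; P(Response=none | Treatment=max) = 0.023/0.172 = 0.1337.
Difference = 0.046.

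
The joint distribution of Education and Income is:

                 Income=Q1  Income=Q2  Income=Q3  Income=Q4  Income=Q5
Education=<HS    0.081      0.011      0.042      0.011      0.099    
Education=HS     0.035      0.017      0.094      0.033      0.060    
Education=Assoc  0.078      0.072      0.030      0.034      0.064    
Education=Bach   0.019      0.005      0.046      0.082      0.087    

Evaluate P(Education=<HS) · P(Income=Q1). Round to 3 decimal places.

0.052

P(Education=<HS) = 0.081 + 0.011 + 0.042 + 0.011 + 0.099 = 0.244.
P(Income=Q1) = 0.081 + 0.035 + 0.078 + 0.019 = 0.213.
Product: 0.244 × 0.213 = 0.052.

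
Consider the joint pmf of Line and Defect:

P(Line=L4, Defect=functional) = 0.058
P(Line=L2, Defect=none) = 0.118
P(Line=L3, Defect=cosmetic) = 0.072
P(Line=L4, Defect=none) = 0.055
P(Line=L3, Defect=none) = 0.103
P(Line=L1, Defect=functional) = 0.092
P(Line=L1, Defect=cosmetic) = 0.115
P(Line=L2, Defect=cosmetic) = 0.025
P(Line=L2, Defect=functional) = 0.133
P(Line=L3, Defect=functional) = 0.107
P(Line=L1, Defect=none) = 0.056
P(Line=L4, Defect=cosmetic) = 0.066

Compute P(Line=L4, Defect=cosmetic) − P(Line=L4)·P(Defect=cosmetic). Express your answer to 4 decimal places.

P(Line=L4) = 0.055 + 0.066 + 0.058 = 0.179.
P(Defect=cosmetic) = 0.115 + 0.025 + 0.072 + 0.066 = 0.278.
P(Line=L4, Defect=cosmetic) − P(Line=L4)P(Defect=cosmetic) = 0.066 − 0.179×0.278 = 0.0162.

0.0162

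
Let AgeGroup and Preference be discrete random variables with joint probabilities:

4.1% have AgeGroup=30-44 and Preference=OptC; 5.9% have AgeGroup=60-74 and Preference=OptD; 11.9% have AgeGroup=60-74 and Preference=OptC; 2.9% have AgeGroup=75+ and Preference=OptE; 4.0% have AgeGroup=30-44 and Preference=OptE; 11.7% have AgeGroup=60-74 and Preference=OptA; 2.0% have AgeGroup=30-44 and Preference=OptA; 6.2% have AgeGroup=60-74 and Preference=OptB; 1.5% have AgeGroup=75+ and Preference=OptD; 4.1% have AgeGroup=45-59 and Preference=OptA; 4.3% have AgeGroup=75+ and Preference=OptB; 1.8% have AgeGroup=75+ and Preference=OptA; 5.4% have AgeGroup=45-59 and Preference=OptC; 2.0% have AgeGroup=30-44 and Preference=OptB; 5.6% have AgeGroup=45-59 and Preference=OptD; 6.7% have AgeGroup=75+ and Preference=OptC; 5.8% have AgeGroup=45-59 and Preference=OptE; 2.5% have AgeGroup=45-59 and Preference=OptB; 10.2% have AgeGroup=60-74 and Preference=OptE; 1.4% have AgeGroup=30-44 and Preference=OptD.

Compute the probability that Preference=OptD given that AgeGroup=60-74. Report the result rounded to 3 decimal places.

0.129

P(AgeGroup=60-74) = 0.117 + 0.062 + 0.119 + 0.059 + 0.102 = 0.459.
P(Preference=OptD | AgeGroup=60-74) = 0.059/0.459 = 0.129.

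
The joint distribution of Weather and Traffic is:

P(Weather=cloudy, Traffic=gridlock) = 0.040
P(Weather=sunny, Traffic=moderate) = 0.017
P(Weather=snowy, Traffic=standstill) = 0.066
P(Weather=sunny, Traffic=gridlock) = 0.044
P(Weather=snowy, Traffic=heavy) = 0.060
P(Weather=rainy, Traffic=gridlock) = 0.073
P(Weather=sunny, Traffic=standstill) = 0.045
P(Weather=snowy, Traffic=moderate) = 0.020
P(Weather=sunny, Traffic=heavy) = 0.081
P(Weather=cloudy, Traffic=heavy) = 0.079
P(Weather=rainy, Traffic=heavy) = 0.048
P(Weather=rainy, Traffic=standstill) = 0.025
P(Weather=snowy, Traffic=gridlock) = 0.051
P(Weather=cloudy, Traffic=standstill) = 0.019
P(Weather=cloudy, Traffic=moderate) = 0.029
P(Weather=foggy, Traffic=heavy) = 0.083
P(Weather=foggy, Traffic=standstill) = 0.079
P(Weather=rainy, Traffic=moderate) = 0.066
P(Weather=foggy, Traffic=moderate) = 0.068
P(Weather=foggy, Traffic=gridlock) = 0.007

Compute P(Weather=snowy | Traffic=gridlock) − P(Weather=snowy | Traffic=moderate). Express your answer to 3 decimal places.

0.137

P(Traffic=gridlock) = 0.044 + 0.040 + 0.073 + 0.051 + 0.007 = 0.215; P(Weather=snowy | Traffic=gridlock) = 0.051/0.215 = 0.2372.
P(Traffic=moderate) = 0.017 + 0.029 + 0.066 + 0.020 + 0.068 = 0.200; P(Weather=snowy | Traffic=moderate) = 0.020/0.200 = 0.1000.
Difference = 0.137.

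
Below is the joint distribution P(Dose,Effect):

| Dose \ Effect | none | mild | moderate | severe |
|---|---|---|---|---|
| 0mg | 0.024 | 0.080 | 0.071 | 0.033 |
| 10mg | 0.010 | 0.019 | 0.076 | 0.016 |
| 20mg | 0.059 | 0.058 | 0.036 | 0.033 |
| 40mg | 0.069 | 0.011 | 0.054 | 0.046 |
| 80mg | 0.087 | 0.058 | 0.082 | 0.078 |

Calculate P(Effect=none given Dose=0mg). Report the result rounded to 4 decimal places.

0.1154

P(Dose=0mg) = 0.024 + 0.080 + 0.071 + 0.033 = 0.208.
P(Effect=none | Dose=0mg) = 0.024/0.208 = 0.1154.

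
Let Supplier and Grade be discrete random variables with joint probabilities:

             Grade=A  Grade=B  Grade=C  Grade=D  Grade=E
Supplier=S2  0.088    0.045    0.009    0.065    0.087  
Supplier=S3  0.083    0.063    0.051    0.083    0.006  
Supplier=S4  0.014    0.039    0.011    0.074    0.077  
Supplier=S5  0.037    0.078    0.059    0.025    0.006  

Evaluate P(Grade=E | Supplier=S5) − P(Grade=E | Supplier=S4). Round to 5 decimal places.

P(Supplier=S5) = 0.037 + 0.078 + 0.059 + 0.025 + 0.006 = 0.205; P(Grade=E | Supplier=S5) = 0.006/0.205 = 0.029268.
P(Supplier=S4) = 0.014 + 0.039 + 0.011 + 0.074 + 0.077 = 0.215; P(Grade=E | Supplier=S4) = 0.077/0.215 = 0.358140.
Difference = -0.32887.

-0.32887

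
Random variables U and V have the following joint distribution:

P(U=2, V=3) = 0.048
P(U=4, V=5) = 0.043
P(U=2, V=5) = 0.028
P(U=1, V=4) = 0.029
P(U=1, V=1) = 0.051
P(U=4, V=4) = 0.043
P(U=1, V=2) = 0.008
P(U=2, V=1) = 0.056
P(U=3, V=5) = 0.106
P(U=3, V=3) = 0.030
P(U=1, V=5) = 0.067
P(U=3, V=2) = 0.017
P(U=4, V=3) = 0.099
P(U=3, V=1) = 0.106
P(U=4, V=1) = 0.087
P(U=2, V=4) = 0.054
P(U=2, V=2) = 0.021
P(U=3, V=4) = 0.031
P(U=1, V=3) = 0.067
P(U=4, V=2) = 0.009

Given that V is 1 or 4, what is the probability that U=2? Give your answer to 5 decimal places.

0.24070

P(V=1) = 0.051 + 0.056 + 0.106 + 0.087 = 0.300.
P(V=4) = 0.029 + 0.054 + 0.031 + 0.043 = 0.157.
P(V ∈ {1, 4}) = 0.300 + 0.157 = 0.457; P(U=2, V ∈ {1, 4}) = 0.056 + 0.054 = 0.110.
P(U=2 | V ∈ {1, 4}) = 0.110/0.457 = 0.24070.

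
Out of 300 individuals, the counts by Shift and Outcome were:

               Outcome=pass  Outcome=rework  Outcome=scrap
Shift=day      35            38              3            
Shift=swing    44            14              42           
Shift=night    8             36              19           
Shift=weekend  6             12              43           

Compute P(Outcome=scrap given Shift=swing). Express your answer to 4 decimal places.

Total with Shift=swing: 44 + 14 + 42 = 100.
P(Outcome=scrap | Shift=swing) = 42/100 = 0.4200.

0.4200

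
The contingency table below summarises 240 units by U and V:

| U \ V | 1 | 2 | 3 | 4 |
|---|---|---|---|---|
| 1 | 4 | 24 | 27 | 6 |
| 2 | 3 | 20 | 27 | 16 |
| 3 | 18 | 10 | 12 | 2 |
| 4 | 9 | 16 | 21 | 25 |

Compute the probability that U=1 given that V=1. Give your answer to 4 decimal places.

0.1176

Total with V=1: 4 + 3 + 18 + 9 = 34.
P(U=1 | V=1) = 4/34 = 0.1176.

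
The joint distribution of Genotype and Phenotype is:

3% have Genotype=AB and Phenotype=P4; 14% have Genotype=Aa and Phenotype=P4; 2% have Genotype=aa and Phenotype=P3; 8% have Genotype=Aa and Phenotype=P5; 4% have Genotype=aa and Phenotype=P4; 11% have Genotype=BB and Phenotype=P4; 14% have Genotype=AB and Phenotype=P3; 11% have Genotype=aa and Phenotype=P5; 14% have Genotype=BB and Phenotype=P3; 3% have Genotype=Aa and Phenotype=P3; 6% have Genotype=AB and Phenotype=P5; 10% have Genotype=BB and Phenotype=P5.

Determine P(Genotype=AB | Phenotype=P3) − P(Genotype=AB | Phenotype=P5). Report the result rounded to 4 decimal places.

0.2528

P(Phenotype=P3) = 0.03 + 0.02 + 0.14 + 0.14 = 0.33; P(Genotype=AB | Phenotype=P3) = 0.14/0.33 = 0.42424.
P(Phenotype=P5) = 0.08 + 0.11 + 0.06 + 0.10 = 0.35; P(Genotype=AB | Phenotype=P5) = 0.06/0.35 = 0.17143.
Difference = 0.2528.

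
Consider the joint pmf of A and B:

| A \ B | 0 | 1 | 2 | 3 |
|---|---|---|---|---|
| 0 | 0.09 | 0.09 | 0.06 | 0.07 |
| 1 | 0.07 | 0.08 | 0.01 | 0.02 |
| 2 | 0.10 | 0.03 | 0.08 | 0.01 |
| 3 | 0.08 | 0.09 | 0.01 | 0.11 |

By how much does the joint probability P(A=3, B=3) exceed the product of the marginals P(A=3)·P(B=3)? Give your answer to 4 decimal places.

P(A=3) = 0.08 + 0.09 + 0.01 + 0.11 = 0.29.
P(B=3) = 0.07 + 0.02 + 0.01 + 0.11 = 0.21.
P(A=3, B=3) − P(A=3)P(B=3) = 0.11 − 0.29×0.21 = 0.0491.

0.0491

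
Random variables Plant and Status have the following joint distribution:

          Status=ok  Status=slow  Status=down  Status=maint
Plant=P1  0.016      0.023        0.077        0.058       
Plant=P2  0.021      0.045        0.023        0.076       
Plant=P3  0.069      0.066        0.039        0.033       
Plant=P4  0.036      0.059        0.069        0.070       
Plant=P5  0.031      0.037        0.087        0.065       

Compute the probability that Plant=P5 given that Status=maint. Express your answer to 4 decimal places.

P(Status=maint) = 0.058 + 0.076 + 0.033 + 0.070 + 0.065 = 0.302.
P(Plant=P5 | Status=maint) = 0.065/0.302 = 0.2152.

0.2152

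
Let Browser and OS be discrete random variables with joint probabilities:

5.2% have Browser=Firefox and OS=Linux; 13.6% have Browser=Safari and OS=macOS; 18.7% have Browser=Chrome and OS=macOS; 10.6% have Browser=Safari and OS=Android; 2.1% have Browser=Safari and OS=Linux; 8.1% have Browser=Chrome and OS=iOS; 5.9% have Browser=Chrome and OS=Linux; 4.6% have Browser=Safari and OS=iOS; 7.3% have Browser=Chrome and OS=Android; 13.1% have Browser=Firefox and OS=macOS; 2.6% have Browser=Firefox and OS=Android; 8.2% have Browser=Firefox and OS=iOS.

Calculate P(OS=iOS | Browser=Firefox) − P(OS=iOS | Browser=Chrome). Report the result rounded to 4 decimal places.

0.0793

P(Browser=Firefox) = 0.131 + 0.052 + 0.082 + 0.026 = 0.291; P(OS=iOS | Browser=Firefox) = 0.082/0.291 = 0.28179.
P(Browser=Chrome) = 0.187 + 0.059 + 0.081 + 0.073 = 0.400; P(OS=iOS | Browser=Chrome) = 0.081/0.400 = 0.20250.
Difference = 0.0793.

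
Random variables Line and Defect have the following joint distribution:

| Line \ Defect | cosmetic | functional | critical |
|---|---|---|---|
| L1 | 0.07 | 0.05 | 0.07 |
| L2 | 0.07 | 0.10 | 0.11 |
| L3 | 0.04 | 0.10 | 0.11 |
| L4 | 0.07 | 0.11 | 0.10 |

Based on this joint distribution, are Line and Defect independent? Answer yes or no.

P(Line=L3) = 0.25 and P(Defect=cosmetic) = 0.25, so their product is 0.0625, but P(Line=L3, Defect=cosmetic) = 0.04. Since these differ, Line and Defect are not independent.

no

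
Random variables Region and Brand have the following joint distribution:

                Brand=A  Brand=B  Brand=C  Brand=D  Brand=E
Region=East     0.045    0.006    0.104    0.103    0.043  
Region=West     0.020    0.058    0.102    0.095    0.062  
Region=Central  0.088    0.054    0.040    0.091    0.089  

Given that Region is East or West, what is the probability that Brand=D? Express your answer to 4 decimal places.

0.3103

P(Region=East) = 0.045 + 0.006 + 0.104 + 0.103 + 0.043 = 0.301.
P(Region=West) = 0.020 + 0.058 + 0.102 + 0.095 + 0.062 = 0.337.
P(Region ∈ {East, West}) = 0.301 + 0.337 = 0.638; P(Brand=D, Region ∈ {East, West}) = 0.103 + 0.095 = 0.198.
P(Brand=D | Region ∈ {East, West}) = 0.198/0.638 = 0.3103.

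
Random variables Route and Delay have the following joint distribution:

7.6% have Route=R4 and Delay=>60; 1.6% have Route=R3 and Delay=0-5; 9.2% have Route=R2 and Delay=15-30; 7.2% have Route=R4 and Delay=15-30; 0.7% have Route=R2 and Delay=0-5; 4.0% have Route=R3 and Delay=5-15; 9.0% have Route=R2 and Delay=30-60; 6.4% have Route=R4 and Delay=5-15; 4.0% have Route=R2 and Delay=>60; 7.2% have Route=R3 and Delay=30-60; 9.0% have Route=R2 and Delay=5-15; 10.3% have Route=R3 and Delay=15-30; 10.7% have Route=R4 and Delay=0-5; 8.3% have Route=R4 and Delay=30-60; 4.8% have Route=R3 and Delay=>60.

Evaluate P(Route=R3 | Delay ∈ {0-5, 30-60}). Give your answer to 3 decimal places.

P(Delay=0-5) = 0.007 + 0.016 + 0.107 = 0.130.
P(Delay=30-60) = 0.090 + 0.072 + 0.083 = 0.245.
P(Delay ∈ {0-5, 30-60}) = 0.130 + 0.245 = 0.375; P(Route=R3, Delay ∈ {0-5, 30-60}) = 0.016 + 0.072 = 0.088.
P(Route=R3 | Delay ∈ {0-5, 30-60}) = 0.088/0.375 = 0.235.

0.235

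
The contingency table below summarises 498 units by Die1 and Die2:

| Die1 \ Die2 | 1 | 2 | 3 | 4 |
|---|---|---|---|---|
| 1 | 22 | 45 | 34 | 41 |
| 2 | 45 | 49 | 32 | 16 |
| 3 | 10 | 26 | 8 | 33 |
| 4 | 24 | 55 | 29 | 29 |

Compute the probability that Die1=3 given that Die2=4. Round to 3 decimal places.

Total with Die2=4: 41 + 16 + 33 + 29 = 119.
P(Die1=3 | Die2=4) = 33/119 = 0.277.

0.277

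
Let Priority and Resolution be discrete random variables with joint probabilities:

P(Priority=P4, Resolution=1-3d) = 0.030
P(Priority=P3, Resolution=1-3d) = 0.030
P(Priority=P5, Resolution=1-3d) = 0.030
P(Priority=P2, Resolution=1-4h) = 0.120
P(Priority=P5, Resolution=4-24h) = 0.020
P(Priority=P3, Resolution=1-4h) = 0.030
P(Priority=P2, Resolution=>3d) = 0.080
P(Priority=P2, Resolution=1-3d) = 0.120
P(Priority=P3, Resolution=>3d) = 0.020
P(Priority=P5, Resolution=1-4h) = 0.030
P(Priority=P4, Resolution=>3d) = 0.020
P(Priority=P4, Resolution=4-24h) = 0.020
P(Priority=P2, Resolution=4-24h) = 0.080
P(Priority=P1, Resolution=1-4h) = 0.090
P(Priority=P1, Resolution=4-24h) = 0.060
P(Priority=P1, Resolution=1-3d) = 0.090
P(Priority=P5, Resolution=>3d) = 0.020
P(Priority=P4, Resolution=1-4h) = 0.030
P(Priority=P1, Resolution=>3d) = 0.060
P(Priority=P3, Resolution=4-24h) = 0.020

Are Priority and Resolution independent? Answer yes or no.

yes

Every cell satisfies P(Priority,Resolution) = P(Priority)·P(Resolution). For instance P(Priority=P4) = 0.100, P(Resolution=4-24h) = 0.200, and 0.100×0.200 = 0.020 matches the joint entry. So Priority and Resolution are independent.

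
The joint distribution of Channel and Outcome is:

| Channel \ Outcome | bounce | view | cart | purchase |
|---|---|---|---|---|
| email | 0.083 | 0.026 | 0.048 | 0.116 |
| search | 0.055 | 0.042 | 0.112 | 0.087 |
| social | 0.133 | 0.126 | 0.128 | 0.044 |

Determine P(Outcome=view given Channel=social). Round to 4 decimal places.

0.2923

P(Channel=social) = 0.133 + 0.126 + 0.128 + 0.044 = 0.431.
P(Outcome=view | Channel=social) = 0.126/0.431 = 0.2923.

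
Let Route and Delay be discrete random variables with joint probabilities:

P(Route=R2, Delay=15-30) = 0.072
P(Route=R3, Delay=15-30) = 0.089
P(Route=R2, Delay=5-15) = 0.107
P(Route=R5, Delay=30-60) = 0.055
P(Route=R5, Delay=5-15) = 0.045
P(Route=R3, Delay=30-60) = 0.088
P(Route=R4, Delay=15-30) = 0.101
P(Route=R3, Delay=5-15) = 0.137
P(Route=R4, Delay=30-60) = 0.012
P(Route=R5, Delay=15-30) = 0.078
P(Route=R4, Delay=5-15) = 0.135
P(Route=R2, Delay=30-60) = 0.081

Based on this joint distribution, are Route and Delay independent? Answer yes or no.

P(Route=R4) = 0.248 and P(Delay=30-60) = 0.236, so their product is 0.05853, but P(Route=R4, Delay=30-60) = 0.012. Since these differ, Route and Delay are not independent.

no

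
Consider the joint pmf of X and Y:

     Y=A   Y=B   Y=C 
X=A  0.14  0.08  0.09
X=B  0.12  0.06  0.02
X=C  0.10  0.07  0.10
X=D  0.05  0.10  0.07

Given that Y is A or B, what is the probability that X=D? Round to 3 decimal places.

0.208

P(Y=A) = 0.14 + 0.12 + 0.10 + 0.05 = 0.41.
P(Y=B) = 0.08 + 0.06 + 0.07 + 0.10 = 0.31.
P(Y ∈ {A, B}) = 0.41 + 0.31 = 0.72; P(X=D, Y ∈ {A, B}) = 0.05 + 0.10 = 0.15.
P(X=D | Y ∈ {A, B}) = 0.15/0.72 = 0.208.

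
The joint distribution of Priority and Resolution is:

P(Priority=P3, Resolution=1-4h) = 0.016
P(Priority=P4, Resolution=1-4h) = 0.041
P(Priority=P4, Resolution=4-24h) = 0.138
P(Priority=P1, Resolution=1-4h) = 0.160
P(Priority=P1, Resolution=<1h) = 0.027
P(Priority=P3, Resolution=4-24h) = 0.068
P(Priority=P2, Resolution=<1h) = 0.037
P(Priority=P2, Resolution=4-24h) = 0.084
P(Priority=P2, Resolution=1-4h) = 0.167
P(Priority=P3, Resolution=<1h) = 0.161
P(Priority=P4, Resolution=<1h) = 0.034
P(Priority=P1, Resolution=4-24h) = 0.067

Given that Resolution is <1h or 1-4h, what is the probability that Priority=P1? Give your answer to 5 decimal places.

0.29082

P(Resolution=<1h) = 0.027 + 0.037 + 0.161 + 0.034 = 0.259.
P(Resolution=1-4h) = 0.160 + 0.167 + 0.016 + 0.041 = 0.384.
P(Resolution ∈ {<1h, 1-4h}) = 0.259 + 0.384 = 0.643; P(Priority=P1, Resolution ∈ {<1h, 1-4h}) = 0.027 + 0.160 = 0.187.
P(Priority=P1 | Resolution ∈ {<1h, 1-4h}) = 0.187/0.643 = 0.29082.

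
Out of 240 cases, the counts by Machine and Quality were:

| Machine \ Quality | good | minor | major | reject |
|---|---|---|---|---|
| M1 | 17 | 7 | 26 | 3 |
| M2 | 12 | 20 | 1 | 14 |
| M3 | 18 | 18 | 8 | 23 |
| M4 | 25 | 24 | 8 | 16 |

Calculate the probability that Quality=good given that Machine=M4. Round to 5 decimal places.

0.34247

Total with Machine=M4: 25 + 24 + 8 + 16 = 73.
P(Quality=good | Machine=M4) = 25/73 = 0.34247.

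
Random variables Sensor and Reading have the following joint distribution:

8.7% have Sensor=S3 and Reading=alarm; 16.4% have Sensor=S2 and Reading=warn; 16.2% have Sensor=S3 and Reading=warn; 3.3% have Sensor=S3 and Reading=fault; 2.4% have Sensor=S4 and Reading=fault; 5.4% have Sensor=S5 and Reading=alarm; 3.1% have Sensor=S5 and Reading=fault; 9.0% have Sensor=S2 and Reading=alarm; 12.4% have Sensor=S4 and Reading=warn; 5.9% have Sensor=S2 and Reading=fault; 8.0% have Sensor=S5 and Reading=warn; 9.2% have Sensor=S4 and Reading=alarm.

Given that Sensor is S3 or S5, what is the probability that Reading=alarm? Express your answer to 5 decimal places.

0.31544

P(Sensor=S3) = 0.162 + 0.087 + 0.033 = 0.282.
P(Sensor=S5) = 0.080 + 0.054 + 0.031 = 0.165.
P(Sensor ∈ {S3, S5}) = 0.282 + 0.165 = 0.447; P(Reading=alarm, Sensor ∈ {S3, S5}) = 0.087 + 0.054 = 0.141.
P(Reading=alarm | Sensor ∈ {S3, S5}) = 0.141/0.447 = 0.31544.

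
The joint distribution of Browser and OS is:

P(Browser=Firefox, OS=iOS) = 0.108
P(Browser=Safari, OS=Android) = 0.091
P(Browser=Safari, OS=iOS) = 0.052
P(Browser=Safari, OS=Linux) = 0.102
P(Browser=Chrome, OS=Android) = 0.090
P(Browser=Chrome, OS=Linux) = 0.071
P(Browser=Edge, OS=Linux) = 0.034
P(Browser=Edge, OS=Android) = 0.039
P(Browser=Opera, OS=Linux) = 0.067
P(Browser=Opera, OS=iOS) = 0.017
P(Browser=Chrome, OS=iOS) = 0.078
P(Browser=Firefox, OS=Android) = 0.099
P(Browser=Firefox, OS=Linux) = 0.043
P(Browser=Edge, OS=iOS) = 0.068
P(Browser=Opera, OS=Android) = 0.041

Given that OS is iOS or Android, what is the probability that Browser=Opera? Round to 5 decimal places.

P(OS=iOS) = 0.078 + 0.108 + 0.052 + 0.068 + 0.017 = 0.323.
P(OS=Android) = 0.090 + 0.099 + 0.091 + 0.039 + 0.041 = 0.360.
P(OS ∈ {iOS, Android}) = 0.323 + 0.360 = 0.683; P(Browser=Opera, OS ∈ {iOS, Android}) = 0.017 + 0.041 = 0.058.
P(Browser=Opera | OS ∈ {iOS, Android}) = 0.058/0.683 = 0.08492.

0.08492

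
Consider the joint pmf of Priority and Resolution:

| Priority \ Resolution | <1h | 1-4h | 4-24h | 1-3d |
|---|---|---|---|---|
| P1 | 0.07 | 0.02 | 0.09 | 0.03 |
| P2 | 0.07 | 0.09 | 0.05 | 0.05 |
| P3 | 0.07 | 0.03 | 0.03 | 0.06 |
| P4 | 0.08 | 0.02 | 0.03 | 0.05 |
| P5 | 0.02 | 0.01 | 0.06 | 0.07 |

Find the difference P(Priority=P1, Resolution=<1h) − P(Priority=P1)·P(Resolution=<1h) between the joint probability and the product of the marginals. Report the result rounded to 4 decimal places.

P(Priority=P1) = 0.07 + 0.02 + 0.09 + 0.03 = 0.21.
P(Resolution=<1h) = 0.07 + 0.07 + 0.07 + 0.08 + 0.02 = 0.31.
P(Priority=P1, Resolution=<1h) − P(Priority=P1)P(Resolution=<1h) = 0.07 − 0.21×0.31 = 0.0049.

0.0049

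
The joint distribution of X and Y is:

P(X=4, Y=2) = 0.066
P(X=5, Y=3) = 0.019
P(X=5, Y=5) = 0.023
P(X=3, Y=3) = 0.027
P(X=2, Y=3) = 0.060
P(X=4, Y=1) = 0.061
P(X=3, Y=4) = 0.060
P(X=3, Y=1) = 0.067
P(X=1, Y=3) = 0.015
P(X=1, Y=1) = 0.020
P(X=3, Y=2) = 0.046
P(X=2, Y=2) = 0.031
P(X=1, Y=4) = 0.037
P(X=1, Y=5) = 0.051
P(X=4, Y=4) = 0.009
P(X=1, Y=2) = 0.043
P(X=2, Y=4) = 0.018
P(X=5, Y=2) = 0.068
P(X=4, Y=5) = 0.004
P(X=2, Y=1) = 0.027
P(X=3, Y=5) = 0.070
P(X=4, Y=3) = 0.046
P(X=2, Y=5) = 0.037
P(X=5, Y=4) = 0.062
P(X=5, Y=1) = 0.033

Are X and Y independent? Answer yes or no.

P(X=2) = 0.173 and P(Y=3) = 0.167, so their product is 0.02889, but P(X=2, Y=3) = 0.060. Since these differ, X and Y are not independent.

no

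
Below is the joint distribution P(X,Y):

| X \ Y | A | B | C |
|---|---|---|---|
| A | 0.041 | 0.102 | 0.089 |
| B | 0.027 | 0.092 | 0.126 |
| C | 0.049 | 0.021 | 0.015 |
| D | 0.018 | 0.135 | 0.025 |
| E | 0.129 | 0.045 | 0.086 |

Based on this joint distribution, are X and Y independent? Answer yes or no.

no

P(X=D) = 0.178 and P(Y=B) = 0.395, so their product is 0.07031, but P(X=D, Y=B) = 0.135. Since these differ, X and Y are not independent.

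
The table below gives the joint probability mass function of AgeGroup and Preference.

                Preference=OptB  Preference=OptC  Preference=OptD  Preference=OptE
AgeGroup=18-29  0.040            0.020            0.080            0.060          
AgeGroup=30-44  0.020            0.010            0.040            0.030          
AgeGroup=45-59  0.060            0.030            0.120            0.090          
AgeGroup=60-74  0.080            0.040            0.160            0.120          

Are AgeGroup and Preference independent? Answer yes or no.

Every cell satisfies P(AgeGroup,Preference) = P(AgeGroup)·P(Preference). For instance P(AgeGroup=60-74) = 0.400, P(Preference=OptD) = 0.400, and 0.400×0.400 = 0.160 matches the joint entry. So AgeGroup and Preference are independent.

yes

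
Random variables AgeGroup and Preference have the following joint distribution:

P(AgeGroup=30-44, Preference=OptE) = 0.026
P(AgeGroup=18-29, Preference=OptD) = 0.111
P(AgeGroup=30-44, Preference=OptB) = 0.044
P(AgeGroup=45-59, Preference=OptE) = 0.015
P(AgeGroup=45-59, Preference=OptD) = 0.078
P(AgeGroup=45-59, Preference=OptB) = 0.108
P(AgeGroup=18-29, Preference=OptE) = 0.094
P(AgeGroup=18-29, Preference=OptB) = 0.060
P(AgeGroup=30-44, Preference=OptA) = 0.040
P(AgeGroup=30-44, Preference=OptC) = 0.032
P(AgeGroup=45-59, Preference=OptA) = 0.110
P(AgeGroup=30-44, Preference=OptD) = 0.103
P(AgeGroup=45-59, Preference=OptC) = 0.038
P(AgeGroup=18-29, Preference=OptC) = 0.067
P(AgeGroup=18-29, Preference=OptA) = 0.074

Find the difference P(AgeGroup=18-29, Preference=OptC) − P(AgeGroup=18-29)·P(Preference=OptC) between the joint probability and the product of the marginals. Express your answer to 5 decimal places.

0.01138

P(AgeGroup=18-29) = 0.074 + 0.060 + 0.067 + 0.111 + 0.094 = 0.406.
P(Preference=OptC) = 0.067 + 0.032 + 0.038 = 0.137.
P(AgeGroup=18-29, Preference=OptC) − P(AgeGroup=18-29)P(Preference=OptC) = 0.067 − 0.406×0.137 = 0.01138.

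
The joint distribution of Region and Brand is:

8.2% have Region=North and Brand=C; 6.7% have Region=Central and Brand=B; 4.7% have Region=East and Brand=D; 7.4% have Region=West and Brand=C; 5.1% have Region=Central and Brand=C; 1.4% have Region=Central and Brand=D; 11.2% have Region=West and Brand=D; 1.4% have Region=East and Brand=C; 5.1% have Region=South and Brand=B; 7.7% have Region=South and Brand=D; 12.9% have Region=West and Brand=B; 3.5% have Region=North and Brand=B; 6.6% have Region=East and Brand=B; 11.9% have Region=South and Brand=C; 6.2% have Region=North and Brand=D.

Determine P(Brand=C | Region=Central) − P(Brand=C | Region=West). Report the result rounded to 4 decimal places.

0.1514

P(Region=Central) = 0.067 + 0.051 + 0.014 = 0.132; P(Brand=C | Region=Central) = 0.051/0.132 = 0.38636.
P(Region=West) = 0.129 + 0.074 + 0.112 = 0.315; P(Brand=C | Region=West) = 0.074/0.315 = 0.23492.
Difference = 0.1514.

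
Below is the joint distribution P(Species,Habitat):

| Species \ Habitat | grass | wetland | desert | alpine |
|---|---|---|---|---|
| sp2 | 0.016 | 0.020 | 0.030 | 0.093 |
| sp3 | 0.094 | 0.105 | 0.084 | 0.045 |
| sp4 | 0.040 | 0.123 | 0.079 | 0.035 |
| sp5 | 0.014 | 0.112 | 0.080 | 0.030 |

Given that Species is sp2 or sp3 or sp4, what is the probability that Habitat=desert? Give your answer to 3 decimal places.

P(Species=sp2) = 0.016 + 0.020 + 0.030 + 0.093 = 0.159.
P(Species=sp3) = 0.094 + 0.105 + 0.084 + 0.045 = 0.328.
P(Species=sp4) = 0.040 + 0.123 + 0.079 + 0.035 = 0.277.
P(Species ∈ {sp2, sp3, sp4}) = 0.159 + 0.328 + 0.277 = 0.764; P(Habitat=desert, Species ∈ {sp2, sp3, sp4}) = 0.030 + 0.084 + 0.079 = 0.193.
P(Habitat=desert | Species ∈ {sp2, sp3, sp4}) = 0.193/0.764 = 0.253.

0.253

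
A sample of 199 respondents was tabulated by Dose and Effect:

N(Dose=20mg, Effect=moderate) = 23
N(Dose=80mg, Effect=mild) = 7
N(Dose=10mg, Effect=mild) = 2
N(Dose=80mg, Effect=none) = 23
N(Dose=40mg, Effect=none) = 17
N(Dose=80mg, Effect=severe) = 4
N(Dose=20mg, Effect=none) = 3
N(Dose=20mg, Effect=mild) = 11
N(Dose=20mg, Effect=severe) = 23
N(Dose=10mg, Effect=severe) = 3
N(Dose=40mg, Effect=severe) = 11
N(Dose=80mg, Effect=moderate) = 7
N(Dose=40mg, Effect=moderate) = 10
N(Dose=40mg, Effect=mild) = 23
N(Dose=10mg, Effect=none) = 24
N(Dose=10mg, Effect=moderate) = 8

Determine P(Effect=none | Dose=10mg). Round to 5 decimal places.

0.64865

Total with Dose=10mg: 24 + 2 + 8 + 3 = 37.
P(Effect=none | Dose=10mg) = 24/37 = 0.64865.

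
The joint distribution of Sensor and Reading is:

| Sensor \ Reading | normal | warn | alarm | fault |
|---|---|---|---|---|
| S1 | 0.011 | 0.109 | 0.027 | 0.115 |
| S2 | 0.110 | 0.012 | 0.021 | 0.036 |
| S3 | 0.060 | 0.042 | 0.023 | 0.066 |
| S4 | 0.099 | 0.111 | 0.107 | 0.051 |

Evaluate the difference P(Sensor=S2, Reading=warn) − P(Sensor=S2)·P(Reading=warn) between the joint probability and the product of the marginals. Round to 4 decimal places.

-0.0370

P(Sensor=S2) = 0.110 + 0.012 + 0.021 + 0.036 = 0.179.
P(Reading=warn) = 0.109 + 0.012 + 0.042 + 0.111 = 0.274.
P(Sensor=S2, Reading=warn) − P(Sensor=S2)P(Reading=warn) = 0.012 − 0.179×0.274 = -0.0370.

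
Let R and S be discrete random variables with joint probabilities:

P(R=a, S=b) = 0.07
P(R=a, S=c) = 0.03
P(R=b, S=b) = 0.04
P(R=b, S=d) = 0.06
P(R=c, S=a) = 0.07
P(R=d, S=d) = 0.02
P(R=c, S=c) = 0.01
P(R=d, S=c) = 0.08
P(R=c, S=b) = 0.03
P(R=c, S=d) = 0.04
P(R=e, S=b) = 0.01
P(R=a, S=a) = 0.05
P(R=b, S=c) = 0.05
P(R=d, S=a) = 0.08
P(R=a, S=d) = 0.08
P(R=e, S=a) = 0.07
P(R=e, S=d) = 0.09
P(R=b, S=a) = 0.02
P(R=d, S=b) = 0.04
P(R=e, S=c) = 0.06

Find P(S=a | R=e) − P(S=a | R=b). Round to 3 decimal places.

0.187

P(R=e) = 0.07 + 0.01 + 0.06 + 0.09 = 0.23; P(S=a | R=e) = 0.07/0.23 = 0.3043.
P(R=b) = 0.02 + 0.04 + 0.05 + 0.06 = 0.17; P(S=a | R=b) = 0.02/0.17 = 0.1176.
Difference = 0.187.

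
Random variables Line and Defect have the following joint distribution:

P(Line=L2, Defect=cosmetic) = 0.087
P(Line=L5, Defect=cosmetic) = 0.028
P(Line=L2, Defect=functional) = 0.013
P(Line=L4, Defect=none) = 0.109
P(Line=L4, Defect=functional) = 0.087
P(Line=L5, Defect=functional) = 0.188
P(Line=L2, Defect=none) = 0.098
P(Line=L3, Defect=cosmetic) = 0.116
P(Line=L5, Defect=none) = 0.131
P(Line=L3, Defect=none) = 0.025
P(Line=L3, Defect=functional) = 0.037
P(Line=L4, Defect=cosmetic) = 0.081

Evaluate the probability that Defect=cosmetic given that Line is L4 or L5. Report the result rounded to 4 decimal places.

0.1747

P(Line=L4) = 0.109 + 0.081 + 0.087 = 0.277.
P(Line=L5) = 0.131 + 0.028 + 0.188 = 0.347.
P(Line ∈ {L4, L5}) = 0.277 + 0.347 = 0.624; P(Defect=cosmetic, Line ∈ {L4, L5}) = 0.081 + 0.028 = 0.109.
P(Defect=cosmetic | Line ∈ {L4, L5}) = 0.109/0.624 = 0.1747.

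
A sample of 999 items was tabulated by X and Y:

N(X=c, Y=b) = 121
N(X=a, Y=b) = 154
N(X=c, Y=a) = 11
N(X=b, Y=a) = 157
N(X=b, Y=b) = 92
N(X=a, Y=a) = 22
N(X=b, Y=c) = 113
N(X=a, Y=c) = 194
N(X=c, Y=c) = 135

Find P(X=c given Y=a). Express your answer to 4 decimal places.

0.0579

Total with Y=a: 22 + 157 + 11 = 190.
P(X=c | Y=a) = 11/190 = 0.0579.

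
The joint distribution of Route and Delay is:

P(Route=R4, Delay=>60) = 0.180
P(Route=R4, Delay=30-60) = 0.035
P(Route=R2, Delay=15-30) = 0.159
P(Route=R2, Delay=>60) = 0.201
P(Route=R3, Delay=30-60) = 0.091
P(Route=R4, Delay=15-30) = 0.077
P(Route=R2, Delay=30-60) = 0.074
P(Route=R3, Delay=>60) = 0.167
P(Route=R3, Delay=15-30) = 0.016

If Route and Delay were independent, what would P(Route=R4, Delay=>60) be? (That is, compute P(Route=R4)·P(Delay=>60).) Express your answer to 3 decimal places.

0.160

P(Route=R4) = 0.077 + 0.035 + 0.180 = 0.292.
P(Delay=>60) = 0.201 + 0.167 + 0.180 = 0.548.
Product: 0.292 × 0.548 = 0.160.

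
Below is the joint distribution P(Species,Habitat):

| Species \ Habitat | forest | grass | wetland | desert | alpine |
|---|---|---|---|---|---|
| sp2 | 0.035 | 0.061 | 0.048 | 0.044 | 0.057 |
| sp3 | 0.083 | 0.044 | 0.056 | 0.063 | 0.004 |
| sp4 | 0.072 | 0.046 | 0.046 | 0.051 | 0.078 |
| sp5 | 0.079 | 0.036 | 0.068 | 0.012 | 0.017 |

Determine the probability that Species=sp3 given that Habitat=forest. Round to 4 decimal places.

0.3086

P(Habitat=forest) = 0.035 + 0.083 + 0.072 + 0.079 = 0.269.
P(Species=sp3 | Habitat=forest) = 0.083/0.269 = 0.3086.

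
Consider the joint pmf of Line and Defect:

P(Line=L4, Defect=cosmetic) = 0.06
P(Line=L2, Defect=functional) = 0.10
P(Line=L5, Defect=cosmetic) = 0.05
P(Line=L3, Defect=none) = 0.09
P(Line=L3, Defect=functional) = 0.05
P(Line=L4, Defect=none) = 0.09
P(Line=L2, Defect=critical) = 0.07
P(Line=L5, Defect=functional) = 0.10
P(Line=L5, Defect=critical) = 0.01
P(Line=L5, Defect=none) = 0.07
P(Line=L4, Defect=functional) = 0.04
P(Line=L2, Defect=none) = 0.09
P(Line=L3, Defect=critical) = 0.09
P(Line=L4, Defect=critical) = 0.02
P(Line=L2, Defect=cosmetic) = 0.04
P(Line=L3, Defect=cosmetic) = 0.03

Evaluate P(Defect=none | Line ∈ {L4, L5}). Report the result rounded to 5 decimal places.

0.36364

P(Line=L4) = 0.09 + 0.06 + 0.04 + 0.02 = 0.21.
P(Line=L5) = 0.07 + 0.05 + 0.10 + 0.01 = 0.23.
P(Line ∈ {L4, L5}) = 0.21 + 0.23 = 0.44; P(Defect=none, Line ∈ {L4, L5}) = 0.09 + 0.07 = 0.16.
P(Defect=none | Line ∈ {L4, L5}) = 0.16/0.44 = 0.36364.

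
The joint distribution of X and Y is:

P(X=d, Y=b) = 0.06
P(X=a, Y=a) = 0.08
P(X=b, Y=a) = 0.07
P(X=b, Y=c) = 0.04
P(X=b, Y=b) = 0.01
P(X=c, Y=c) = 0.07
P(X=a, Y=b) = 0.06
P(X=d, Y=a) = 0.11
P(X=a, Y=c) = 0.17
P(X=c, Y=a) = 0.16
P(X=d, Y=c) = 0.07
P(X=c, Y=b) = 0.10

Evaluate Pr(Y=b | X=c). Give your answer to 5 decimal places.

0.30303

P(X=c) = 0.16 + 0.10 + 0.07 = 0.33.
P(Y=b | X=c) = 0.10/0.33 = 0.30303.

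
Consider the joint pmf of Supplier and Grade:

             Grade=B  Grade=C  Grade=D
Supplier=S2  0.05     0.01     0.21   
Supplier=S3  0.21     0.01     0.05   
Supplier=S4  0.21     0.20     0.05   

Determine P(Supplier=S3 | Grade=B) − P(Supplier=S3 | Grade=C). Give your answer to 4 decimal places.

P(Grade=B) = 0.05 + 0.21 + 0.21 = 0.47; P(Supplier=S3 | Grade=B) = 0.21/0.47 = 0.44681.
P(Grade=C) = 0.01 + 0.01 + 0.20 = 0.22; P(Supplier=S3 | Grade=C) = 0.01/0.22 = 0.04545.
Difference = 0.4014.

0.4014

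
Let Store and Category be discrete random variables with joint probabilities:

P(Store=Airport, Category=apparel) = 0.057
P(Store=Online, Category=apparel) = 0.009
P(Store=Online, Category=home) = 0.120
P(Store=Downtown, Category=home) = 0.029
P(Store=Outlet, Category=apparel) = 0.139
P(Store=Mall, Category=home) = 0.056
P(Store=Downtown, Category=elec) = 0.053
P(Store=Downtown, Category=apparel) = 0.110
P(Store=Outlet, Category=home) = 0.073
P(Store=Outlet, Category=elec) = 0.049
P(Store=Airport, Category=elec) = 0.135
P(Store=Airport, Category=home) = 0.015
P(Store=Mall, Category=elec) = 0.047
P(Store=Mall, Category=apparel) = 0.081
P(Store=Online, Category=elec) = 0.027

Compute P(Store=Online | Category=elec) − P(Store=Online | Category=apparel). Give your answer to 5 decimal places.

0.06409

P(Category=elec) = 0.053 + 0.047 + 0.135 + 0.049 + 0.027 = 0.311; P(Store=Online | Category=elec) = 0.027/0.311 = 0.086817.
P(Category=apparel) = 0.110 + 0.081 + 0.057 + 0.139 + 0.009 = 0.396; P(Store=Online | Category=apparel) = 0.009/0.396 = 0.022727.
Difference = 0.06409.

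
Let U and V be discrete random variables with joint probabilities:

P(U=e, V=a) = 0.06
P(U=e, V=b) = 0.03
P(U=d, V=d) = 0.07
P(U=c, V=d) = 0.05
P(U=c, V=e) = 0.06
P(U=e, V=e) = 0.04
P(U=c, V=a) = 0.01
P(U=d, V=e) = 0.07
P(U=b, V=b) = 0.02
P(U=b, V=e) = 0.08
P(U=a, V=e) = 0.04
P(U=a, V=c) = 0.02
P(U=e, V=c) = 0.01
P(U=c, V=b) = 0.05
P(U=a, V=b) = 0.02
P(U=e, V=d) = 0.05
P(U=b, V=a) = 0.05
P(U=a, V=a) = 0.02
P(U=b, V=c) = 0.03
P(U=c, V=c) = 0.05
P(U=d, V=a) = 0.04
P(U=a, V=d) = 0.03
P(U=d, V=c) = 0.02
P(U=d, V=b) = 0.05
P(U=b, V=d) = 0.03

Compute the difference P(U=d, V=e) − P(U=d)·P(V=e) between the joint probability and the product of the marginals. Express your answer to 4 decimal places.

P(U=d) = 0.04 + 0.05 + 0.02 + 0.07 + 0.07 = 0.25.
P(V=e) = 0.04 + 0.08 + 0.06 + 0.07 + 0.04 = 0.29.
P(U=d, V=e) − P(U=d)P(V=e) = 0.07 − 0.25×0.29 = -0.0025.

-0.0025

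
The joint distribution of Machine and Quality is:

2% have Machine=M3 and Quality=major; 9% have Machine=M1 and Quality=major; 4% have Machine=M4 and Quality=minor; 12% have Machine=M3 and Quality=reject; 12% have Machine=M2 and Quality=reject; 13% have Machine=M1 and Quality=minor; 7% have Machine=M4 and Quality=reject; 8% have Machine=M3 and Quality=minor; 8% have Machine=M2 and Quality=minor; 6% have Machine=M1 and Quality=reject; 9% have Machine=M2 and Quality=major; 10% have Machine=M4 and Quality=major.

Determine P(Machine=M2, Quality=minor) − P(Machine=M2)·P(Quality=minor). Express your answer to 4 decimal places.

-0.0157

P(Machine=M2) = 0.08 + 0.09 + 0.12 = 0.29.
P(Quality=minor) = 0.13 + 0.08 + 0.08 + 0.04 = 0.33.
P(Machine=M2, Quality=minor) − P(Machine=M2)P(Quality=minor) = 0.08 − 0.29×0.33 = -0.0157.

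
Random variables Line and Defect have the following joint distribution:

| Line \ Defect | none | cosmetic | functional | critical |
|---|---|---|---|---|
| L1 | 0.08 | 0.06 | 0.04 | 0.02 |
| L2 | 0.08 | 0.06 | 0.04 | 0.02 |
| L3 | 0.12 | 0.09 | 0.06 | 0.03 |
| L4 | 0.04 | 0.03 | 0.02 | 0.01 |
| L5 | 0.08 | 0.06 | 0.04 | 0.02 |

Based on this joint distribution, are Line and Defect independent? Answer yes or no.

Every cell satisfies P(Line,Defect) = P(Line)·P(Defect). For instance P(Line=L4) = 0.10, P(Defect=cosmetic) = 0.30, and 0.10×0.30 = 0.03 matches the joint entry. So Line and Defect are independent.

yes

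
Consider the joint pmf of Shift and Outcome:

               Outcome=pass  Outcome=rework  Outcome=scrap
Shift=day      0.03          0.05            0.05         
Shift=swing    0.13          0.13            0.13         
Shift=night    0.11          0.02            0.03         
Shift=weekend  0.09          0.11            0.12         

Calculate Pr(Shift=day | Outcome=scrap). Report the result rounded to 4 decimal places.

0.1515

P(Outcome=scrap) = 0.05 + 0.13 + 0.03 + 0.12 = 0.33.
P(Shift=day | Outcome=scrap) = 0.05/0.33 = 0.1515.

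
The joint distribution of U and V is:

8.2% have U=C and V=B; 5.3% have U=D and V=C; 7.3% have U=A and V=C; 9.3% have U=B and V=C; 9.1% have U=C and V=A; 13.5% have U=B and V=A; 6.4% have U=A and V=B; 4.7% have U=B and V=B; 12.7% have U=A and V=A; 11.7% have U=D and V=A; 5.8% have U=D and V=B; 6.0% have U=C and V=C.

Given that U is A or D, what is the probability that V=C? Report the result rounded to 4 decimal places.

P(U=A) = 0.127 + 0.064 + 0.073 = 0.264.
P(U=D) = 0.117 + 0.058 + 0.053 = 0.228.
P(U ∈ {A, D}) = 0.264 + 0.228 = 0.492; P(V=C, U ∈ {A, D}) = 0.073 + 0.053 = 0.126.
P(V=C | U ∈ {A, D}) = 0.126/0.492 = 0.2561.

0.2561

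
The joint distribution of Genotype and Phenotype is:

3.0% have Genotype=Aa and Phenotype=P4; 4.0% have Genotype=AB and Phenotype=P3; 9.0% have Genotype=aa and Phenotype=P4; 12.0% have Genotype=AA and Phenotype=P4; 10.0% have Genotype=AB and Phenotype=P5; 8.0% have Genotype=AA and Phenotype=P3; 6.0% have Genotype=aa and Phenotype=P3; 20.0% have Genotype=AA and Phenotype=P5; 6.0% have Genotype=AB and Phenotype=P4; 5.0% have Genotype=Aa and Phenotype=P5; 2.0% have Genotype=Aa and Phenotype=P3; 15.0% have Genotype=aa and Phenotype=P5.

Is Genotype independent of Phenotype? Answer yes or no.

Every cell satisfies P(Genotype,Phenotype) = P(Genotype)·P(Phenotype). For instance P(Genotype=aa) = 0.300, P(Phenotype=P4) = 0.300, and 0.300×0.300 = 0.090 matches the joint entry. So Genotype and Phenotype are independent.

yes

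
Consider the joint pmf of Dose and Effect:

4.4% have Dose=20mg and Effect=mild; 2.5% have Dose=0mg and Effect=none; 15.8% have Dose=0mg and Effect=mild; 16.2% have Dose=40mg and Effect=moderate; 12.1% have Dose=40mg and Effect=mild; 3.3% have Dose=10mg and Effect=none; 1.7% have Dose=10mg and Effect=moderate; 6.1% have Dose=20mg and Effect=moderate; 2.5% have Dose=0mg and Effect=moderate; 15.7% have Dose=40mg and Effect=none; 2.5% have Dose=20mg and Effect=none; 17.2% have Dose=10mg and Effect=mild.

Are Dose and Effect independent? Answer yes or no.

no

P(Dose=40mg) = 0.440 and P(Effect=mild) = 0.495, so their product is 0.21780, but P(Dose=40mg, Effect=mild) = 0.121. Since these differ, Dose and Effect are not independent.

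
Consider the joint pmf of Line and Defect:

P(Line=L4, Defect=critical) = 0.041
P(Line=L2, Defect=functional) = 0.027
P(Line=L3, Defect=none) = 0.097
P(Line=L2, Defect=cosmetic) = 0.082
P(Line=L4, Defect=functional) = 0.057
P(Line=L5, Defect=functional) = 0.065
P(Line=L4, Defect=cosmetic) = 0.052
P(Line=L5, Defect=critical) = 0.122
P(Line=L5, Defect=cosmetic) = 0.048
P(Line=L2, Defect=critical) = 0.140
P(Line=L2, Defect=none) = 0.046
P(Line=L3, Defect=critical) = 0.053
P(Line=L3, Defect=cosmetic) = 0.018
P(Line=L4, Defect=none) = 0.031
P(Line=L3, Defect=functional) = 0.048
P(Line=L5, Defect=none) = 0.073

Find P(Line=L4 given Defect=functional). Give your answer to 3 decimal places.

P(Defect=functional) = 0.027 + 0.048 + 0.057 + 0.065 = 0.197.
P(Line=L4 | Defect=functional) = 0.057/0.197 = 0.289.

0.289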